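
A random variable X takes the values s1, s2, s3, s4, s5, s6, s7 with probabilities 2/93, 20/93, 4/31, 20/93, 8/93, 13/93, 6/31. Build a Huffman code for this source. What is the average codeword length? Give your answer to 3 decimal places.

Repeatedly combine the two least-probable nodes; the expected code length is the sum of the merged weights.
merge 2/93 + 8/93 → 10/93
merge 10/93 + 4/31 → 22/93
merge 13/93 + 6/31 → 1/3
merge 20/93 + 20/93 → 40/93
merge 22/93 + 1/3 → 53/93
merge 40/93 + 53/93 → 1
L = 10/93 + 22/93 + 1/3 + 40/93 + 53/93 + 1 = 83/31 ≈ 2.677 bits/symbol.

2.677 bits/symbol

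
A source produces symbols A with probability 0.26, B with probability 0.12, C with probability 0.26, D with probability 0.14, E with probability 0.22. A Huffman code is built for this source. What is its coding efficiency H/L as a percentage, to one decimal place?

Entropy H = −Σ p log₂ p ≈ 2.2553 bits.
Huffman merges: 3/25+7/50→13/50; 11/50+13/50→12/25; 13/50+13/50→13/25; 12/25+13/25→1. L = 113/50 ≈ 2.2600.
Efficiency = H/L = 2.2553/2.2600 = 99.8%.

99.8%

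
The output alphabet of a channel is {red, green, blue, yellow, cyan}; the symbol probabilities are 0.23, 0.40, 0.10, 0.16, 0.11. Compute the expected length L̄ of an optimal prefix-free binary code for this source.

2.18 bits/symbol

Repeatedly combine the two least-probable nodes; the expected code length is the sum of the merged weights.
merge 1/10 + 11/100 → 21/100
merge 4/25 + 21/100 → 37/100
merge 23/100 + 37/100 → 3/5
merge 2/5 + 3/5 → 1
L = 21/100 + 37/100 + 3/5 + 1 = 109/50 = 2.18 bits/symbol.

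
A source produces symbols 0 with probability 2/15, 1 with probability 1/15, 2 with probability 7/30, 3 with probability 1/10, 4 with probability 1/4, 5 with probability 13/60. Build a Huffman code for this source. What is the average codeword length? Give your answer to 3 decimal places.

2.467 bits/symbol

Repeatedly combine the two least-probable nodes; the expected code length is the sum of the merged weights.
merge 1/15 + 1/10 → 1/6
merge 2/15 + 1/6 → 3/10
merge 13/60 + 7/30 → 9/20
merge 1/4 + 3/10 → 11/20
merge 9/20 + 11/20 → 1
L = 1/6 + 3/10 + 9/20 + 11/20 + 1 = 37/15 ≈ 2.467 bits/symbol.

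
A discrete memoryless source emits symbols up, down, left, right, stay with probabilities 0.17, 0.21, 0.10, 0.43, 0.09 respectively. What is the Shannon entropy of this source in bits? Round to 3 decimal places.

H = −Σ pᵢ log₂ pᵢ.
−0.17·log₂(0.17) = 0.4346
−0.21·log₂(0.21) = 0.4728
−0.10·log₂(0.10) = 0.3322
−0.43·log₂(0.43) = 0.5236
−0.09·log₂(0.09) = 0.3127
Sum ≈ 2.0758 → 2.076 bits.

2.076 bits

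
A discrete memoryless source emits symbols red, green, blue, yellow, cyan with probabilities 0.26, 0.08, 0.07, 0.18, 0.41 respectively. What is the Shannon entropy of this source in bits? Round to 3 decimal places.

2.038 bits

H = −Σ pᵢ log₂ pᵢ.
−0.26·log₂(0.26) = 0.5053
−0.08·log₂(0.08) = 0.2915
−0.07·log₂(0.07) = 0.2686
−0.18·log₂(0.18) = 0.4453
−0.41·log₂(0.41) = 0.5274
Sum ≈ 2.0380 → 2.038 bits.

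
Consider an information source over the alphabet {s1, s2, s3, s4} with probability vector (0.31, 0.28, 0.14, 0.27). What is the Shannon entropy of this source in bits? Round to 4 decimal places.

1.9451 bits

H = −Σ pᵢ log₂ pᵢ.
−0.31·log₂(0.31) = 0.5238
−0.28·log₂(0.28) = 0.5142
−0.14·log₂(0.14) = 0.3971
−0.27·log₂(0.27) = 0.5100
Sum ≈ 1.9451 → 1.9451 bits.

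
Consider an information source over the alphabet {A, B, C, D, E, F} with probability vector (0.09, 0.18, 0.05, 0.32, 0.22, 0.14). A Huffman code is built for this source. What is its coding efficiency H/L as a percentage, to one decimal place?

98.3%

Entropy H = −Σ p log₂ p ≈ 2.3778 bits.
Huffman merges: 1/20+9/100→7/50; 7/50+7/50→7/25; 9/50+11/50→2/5; 7/25+8/25→3/5; 2/5+3/5→1. L = 121/50 ≈ 2.4200.
Efficiency = H/L = 2.3778/2.4200 = 98.3%.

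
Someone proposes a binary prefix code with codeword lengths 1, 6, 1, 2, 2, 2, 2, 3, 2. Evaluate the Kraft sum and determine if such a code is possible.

With common denominator 2^6 = 64: Σ 2^(−ℓᵢ) = 32/64 + 1/64 + 32/64 + 16/64 + 16/64 + 16/64 + 16/64 + 8/64 + 16/64 = 153/64 = 2.390625.
Kraft's inequality requires Σ ≤ 1; here Σ = 2.390625 > 1, so no such prefix code exists.

2.390625; no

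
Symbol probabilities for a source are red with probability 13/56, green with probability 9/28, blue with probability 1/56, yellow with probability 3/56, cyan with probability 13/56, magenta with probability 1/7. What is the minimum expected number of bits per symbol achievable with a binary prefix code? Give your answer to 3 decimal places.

Repeatedly combine the two least-probable nodes; the expected code length is the sum of the merged weights.
merge 1/56 + 3/56 → 1/14
merge 1/14 + 1/7 → 3/14
merge 3/14 + 13/56 → 25/56
merge 13/56 + 9/28 → 31/56
merge 25/56 + 31/56 → 1
L = 1/14 + 3/14 + 25/56 + 31/56 + 1 = 16/7 ≈ 2.286 bits/symbol.

2.286 bits/symbol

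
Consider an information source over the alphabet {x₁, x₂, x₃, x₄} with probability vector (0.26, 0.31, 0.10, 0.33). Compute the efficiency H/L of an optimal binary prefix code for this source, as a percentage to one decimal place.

94.5%

Entropy H = −Σ p log₂ p ≈ 1.8891 bits.
Huffman merges: 1/10+13/50→9/25; 31/100+33/100→16/25; 9/25+16/25→1. L = 2 ≈ 2.0000.
Efficiency = H/L = 1.8891/2.0000 = 94.5%.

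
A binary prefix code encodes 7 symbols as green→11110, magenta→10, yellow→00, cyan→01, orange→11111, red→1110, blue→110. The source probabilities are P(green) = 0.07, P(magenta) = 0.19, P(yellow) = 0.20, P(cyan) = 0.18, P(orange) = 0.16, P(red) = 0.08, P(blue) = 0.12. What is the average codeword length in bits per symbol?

L̄ = Σ pᵢ·ℓᵢ = 0.07·5 + 0.19·2 + 0.20·2 + 0.18·2 + 0.16·5 + 0.08·4 + 0.12·3 = 2.97 bits/symbol.

2.97 bits/symbol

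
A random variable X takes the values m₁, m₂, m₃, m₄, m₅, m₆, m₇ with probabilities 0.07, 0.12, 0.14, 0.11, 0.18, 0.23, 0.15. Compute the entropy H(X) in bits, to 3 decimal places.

H = −Σ pᵢ log₂ pᵢ.
−0.07·log₂(0.07) = 0.2686
−0.12·log₂(0.12) = 0.3671
−0.14·log₂(0.14) = 0.3971
−0.11·log₂(0.11) = 0.3503
−0.18·log₂(0.18) = 0.4453
−0.23·log₂(0.23) = 0.4877
−0.15·log₂(0.15) = 0.4105
Sum ≈ 2.7265 → 2.727 bits.

2.727 bits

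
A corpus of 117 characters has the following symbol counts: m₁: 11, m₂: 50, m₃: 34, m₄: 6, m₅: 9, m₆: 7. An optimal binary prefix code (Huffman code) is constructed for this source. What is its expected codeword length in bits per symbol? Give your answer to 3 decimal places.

Probabilities are the counts divided by 117.
Repeatedly combine the two least-probable nodes; the expected code length is the sum of the merged weights.
merge 2/39 + 7/117 → 1/9
merge 1/13 + 11/117 → 20/117
merge 1/9 + 20/117 → 11/39
merge 11/39 + 34/117 → 67/117
merge 50/117 + 67/117 → 1
L = 1/9 + 20/117 + 11/39 + 67/117 + 1 = 250/117 ≈ 2.137 bits/symbol.

2.137 bits/symbol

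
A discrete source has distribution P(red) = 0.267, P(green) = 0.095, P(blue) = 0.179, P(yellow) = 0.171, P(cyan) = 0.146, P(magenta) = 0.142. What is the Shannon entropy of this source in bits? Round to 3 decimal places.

2.516 bits

H = −Σ pᵢ log₂ pᵢ.
−0.267·log₂(0.267) = 0.5087
−0.095·log₂(0.095) = 0.3226
−0.179·log₂(0.179) = 0.4443
−0.171·log₂(0.171) = 0.4357
−0.146·log₂(0.146) = 0.4053
−0.142·log₂(0.142) = 0.3999
Sum ≈ 2.5164 → 2.516 bits.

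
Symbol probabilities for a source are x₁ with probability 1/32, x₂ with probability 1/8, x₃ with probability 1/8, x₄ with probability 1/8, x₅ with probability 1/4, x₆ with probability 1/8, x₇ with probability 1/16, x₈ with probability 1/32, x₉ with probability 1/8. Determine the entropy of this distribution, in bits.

2.9375 bits

Each probability is a power of 1/2, so log₂(1/p) is an integer.
H = Σ p·log₂(1/p) = 1/32·5 + 1/8·3 + 1/8·3 + 1/8·3 + 1/4·2 + 1/8·3 + 1/16·4 + 1/32·5 + 1/8·3 = 2.9375 bits.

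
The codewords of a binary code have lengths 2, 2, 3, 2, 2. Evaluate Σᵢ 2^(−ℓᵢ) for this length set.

1.125

With common denominator 2^3 = 8: Σ 2^(−ℓᵢ) = 2/8 + 2/8 + 1/8 + 2/8 + 2/8 = 9/8 = 1.125.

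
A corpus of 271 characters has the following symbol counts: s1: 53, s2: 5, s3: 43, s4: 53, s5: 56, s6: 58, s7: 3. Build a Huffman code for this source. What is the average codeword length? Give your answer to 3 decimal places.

Probabilities are the counts divided by 271.
Repeatedly combine the two least-probable nodes; the expected code length is the sum of the merged weights.
merge 3/271 + 5/271 → 8/271
merge 8/271 + 43/271 → 51/271
merge 51/271 + 53/271 → 104/271
merge 53/271 + 56/271 → 109/271
merge 58/271 + 104/271 → 162/271
merge 109/271 + 162/271 → 1
L = 8/271 + 51/271 + 104/271 + 109/271 + 162/271 + 1 = 705/271 ≈ 2.601 bits/symbol.

2.601 bits/symbol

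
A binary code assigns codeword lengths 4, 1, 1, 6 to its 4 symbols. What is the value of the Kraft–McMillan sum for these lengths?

With common denominator 2^6 = 64: Σ 2^(−ℓᵢ) = 4/64 + 32/64 + 32/64 + 1/64 = 69/64 = 1.078125.

1.078125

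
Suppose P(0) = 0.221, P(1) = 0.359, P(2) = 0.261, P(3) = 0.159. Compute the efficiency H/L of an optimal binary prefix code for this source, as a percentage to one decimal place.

Entropy H = −Σ p log₂ p ≈ 1.9395 bits.
Huffman merges: 159/1000+221/1000→19/50; 261/1000+359/1000→31/50; 19/50+31/50→1. L = 2 ≈ 2.0000.
Efficiency = H/L = 1.9395/2.0000 = 97.0%.

97.0%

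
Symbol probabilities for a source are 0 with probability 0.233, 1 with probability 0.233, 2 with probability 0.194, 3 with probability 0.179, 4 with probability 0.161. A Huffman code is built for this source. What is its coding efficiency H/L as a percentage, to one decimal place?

98.6%

Entropy H = −Σ p log₂ p ≈ 2.3068 bits.
Huffman merges: 161/1000+179/1000→17/50; 97/500+233/1000→427/1000; 233/1000+17/50→573/1000; 427/1000+573/1000→1. L = 117/50 ≈ 2.3400.
Efficiency = H/L = 2.3068/2.3400 = 98.6%.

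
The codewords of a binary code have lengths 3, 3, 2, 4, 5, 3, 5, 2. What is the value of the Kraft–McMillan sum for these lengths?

1

With common denominator 2^5 = 32: Σ 2^(−ℓᵢ) = 4/32 + 4/32 + 8/32 + 2/32 + 1/32 + 4/32 + 1/32 + 8/32 = 32/32 = 1.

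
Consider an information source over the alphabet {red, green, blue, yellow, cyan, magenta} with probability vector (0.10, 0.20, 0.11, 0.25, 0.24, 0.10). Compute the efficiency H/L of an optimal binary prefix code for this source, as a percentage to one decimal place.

98.5%

Entropy H = −Σ p log₂ p ≈ 2.4732 bits.
Huffman merges: 1/10+1/10→1/5; 11/100+1/5→31/100; 1/5+6/25→11/25; 1/4+31/100→14/25; 11/25+14/25→1. L = 251/100 ≈ 2.5100.
Efficiency = H/L = 2.4732/2.5100 = 98.5%.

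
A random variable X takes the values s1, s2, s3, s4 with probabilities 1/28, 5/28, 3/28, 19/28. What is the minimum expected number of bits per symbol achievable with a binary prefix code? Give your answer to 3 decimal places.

1.464 bits/symbol

Repeatedly combine the two least-probable nodes; the expected code length is the sum of the merged weights.
merge 1/28 + 3/28 → 1/7
merge 1/7 + 5/28 → 9/28
merge 9/28 + 19/28 → 1
L = 1/7 + 9/28 + 1 = 41/28 ≈ 1.464 bits/symbol.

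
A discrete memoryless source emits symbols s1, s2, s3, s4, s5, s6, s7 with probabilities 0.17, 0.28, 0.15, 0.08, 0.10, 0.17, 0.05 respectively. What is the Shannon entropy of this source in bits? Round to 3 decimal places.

2.634 bits

H = −Σ pᵢ log₂ pᵢ.
−0.17·log₂(0.17) = 0.4346
−0.28·log₂(0.28) = 0.5142
−0.15·log₂(0.15) = 0.4105
−0.08·log₂(0.08) = 0.2915
−0.10·log₂(0.10) = 0.3322
−0.17·log₂(0.17) = 0.4346
−0.05·log₂(0.05) = 0.2161
Sum ≈ 2.6337 → 2.634 bits.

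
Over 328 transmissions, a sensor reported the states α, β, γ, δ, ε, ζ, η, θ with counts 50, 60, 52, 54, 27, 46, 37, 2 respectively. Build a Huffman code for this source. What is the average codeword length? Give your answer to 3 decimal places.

2.905 bits/symbol

Probabilities are the counts divided by 328.
Repeatedly combine the two least-probable nodes; the expected code length is the sum of the merged weights.
merge 1/164 + 27/328 → 29/328
merge 29/328 + 37/328 → 33/164
merge 23/164 + 25/164 → 12/41
merge 13/82 + 27/164 → 53/164
merge 15/82 + 33/164 → 63/164
merge 12/41 + 53/164 → 101/164
merge 63/164 + 101/164 → 1
L = 29/328 + 33/164 + 12/41 + 53/164 + 63/164 + 101/164 + 1 = 953/328 ≈ 2.905 bits/symbol.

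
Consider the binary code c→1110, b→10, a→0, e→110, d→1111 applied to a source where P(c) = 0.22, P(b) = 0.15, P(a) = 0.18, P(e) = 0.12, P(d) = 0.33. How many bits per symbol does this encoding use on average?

L̄ = Σ pᵢ·ℓᵢ = 0.22·4 + 0.15·2 + 0.18·1 + 0.12·3 + 0.33·4 = 3.04 bits/symbol.

3.04 bits/symbol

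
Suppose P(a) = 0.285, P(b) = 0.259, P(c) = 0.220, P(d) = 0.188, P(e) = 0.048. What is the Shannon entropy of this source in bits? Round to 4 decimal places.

2.1651 bits

H = −Σ pᵢ log₂ pᵢ.
−0.285·log₂(0.285) = 0.5161
−0.259·log₂(0.259) = 0.5048
−0.220·log₂(0.220) = 0.4806
−0.188·log₂(0.188) = 0.4533
−0.048·log₂(0.048) = 0.2103
Sum ≈ 2.1651 → 2.1651 bits.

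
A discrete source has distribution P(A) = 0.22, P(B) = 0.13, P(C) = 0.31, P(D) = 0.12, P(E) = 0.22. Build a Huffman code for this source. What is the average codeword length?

Repeatedly combine the two least-probable nodes; the expected code length is the sum of the merged weights.
merge 3/25 + 13/100 → 1/4
merge 11/50 + 11/50 → 11/25
merge 1/4 + 31/100 → 14/25
merge 11/25 + 14/25 → 1
L = 1/4 + 11/25 + 14/25 + 1 = 9/4 = 2.25 bits/symbol.

2.25 bits/symbol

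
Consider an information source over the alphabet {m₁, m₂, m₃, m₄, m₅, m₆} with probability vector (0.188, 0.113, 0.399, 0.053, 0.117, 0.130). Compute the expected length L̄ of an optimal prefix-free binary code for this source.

Repeatedly combine the two least-probable nodes; the expected code length is the sum of the merged weights.
merge 53/1000 + 113/1000 → 83/500
merge 117/1000 + 13/100 → 247/1000
merge 83/500 + 47/250 → 177/500
merge 247/1000 + 177/500 → 601/1000
merge 399/1000 + 601/1000 → 1
L = 83/500 + 247/1000 + 177/500 + 601/1000 + 1 = 296/125 = 2.368 bits/symbol.

2.368 bits/symbol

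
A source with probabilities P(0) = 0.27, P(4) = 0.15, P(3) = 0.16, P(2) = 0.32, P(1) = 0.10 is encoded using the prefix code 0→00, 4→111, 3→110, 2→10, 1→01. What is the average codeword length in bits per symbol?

2.31 bits/symbol

L̄ = Σ pᵢ·ℓᵢ = 0.27·2 + 0.15·3 + 0.16·3 + 0.32·2 + 0.10·2 = 2.31 bits/symbol.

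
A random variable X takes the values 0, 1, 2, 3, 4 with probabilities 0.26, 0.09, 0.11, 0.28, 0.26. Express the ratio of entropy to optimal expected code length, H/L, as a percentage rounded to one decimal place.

99.4%

Entropy H = −Σ p log₂ p ≈ 2.1877 bits.
Huffman merges: 9/100+11/100→1/5; 1/5+13/50→23/50; 13/50+7/25→27/50; 23/50+27/50→1. L = 11/5 ≈ 2.2000.
Efficiency = H/L = 2.1877/2.2000 = 99.4%.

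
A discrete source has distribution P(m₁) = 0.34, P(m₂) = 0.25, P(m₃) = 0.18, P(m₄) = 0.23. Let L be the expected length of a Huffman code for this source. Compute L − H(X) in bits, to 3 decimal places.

Entropy H = −Σ p log₂ p ≈ 1.9621 bits.
Huffman merges: 9/50+23/100→41/100; 1/4+17/50→59/100; 41/100+59/100→1. L = 2 ≈ 2.0000.
L − H = 2.0000 − 1.9621 = 0.038 bits.

0.038 bits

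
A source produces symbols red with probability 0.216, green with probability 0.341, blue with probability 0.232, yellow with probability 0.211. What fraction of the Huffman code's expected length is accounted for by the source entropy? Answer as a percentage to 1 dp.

Entropy H = −Σ p log₂ p ≈ 1.9695 bits.
Huffman merges: 211/1000+27/125→427/1000; 29/125+341/1000→573/1000; 427/1000+573/1000→1. L = 2 ≈ 2.0000.
Efficiency = H/L = 1.9695/2.0000 = 98.5%.

98.5%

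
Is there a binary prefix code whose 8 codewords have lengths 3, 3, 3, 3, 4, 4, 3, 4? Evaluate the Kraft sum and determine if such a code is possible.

0.8125; yes

With common denominator 2^4 = 16: Σ 2^(−ℓᵢ) = 2/16 + 2/16 + 2/16 + 2/16 + 1/16 + 1/16 + 2/16 + 1/16 = 13/16 = 0.8125.
Kraft's inequality requires Σ ≤ 1; here Σ = 0.8125 ≤ 1, so such a prefix code exists.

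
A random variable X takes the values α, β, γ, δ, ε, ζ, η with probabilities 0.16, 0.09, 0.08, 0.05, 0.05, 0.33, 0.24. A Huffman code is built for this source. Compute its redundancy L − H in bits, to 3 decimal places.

0.049 bits

Entropy H = −Σ p log₂ p ≈ 2.4813 bits.
Huffman merges: 1/20+1/20→1/10; 2/25+9/100→17/100; 1/10+4/25→13/50; 17/100+6/25→41/100; 13/50+33/100→59/100; 41/100+59/100→1. L = 253/100 ≈ 2.5300.
L − H = 2.5300 − 2.4813 = 0.049 bits.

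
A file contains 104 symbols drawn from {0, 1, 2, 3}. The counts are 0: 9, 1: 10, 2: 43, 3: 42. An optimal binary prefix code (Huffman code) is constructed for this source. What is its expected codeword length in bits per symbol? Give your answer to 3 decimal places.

1.769 bits/symbol

Probabilities are the counts divided by 104.
Repeatedly combine the two least-probable nodes; the expected code length is the sum of the merged weights.
merge 9/104 + 5/52 → 19/104
merge 19/104 + 21/52 → 61/104
merge 43/104 + 61/104 → 1
L = 19/104 + 61/104 + 1 = 23/13 ≈ 1.769 bits/symbol.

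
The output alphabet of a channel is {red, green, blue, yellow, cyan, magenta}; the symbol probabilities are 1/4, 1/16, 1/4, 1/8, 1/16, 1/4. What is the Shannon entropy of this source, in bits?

2.375 bits

Each probability is a power of 1/2, so log₂(1/p) is an integer.
H = Σ p·log₂(1/p) = 1/4·2 + 1/16·4 + 1/4·2 + 1/8·3 + 1/16·4 + 1/4·2 = 2.375 bits.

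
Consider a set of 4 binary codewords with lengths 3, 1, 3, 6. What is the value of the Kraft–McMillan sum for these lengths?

With common denominator 2^6 = 64: Σ 2^(−ℓᵢ) = 8/64 + 32/64 + 8/64 + 1/64 = 49/64 = 0.765625.

0.765625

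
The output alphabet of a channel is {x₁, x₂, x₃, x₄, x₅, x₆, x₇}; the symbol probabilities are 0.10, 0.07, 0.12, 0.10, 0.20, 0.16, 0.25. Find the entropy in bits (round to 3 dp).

H = −Σ pᵢ log₂ pᵢ.
−0.10·log₂(0.10) = 0.3322
−0.07·log₂(0.07) = 0.2686
−0.12·log₂(0.12) = 0.3671
−0.10·log₂(0.10) = 0.3322
−0.20·log₂(0.20) = 0.4644
−0.16·log₂(0.16) = 0.4230
−0.25·log₂(0.25) = 0.5000
Sum ≈ 2.6874 → 2.687 bits.

2.687 bits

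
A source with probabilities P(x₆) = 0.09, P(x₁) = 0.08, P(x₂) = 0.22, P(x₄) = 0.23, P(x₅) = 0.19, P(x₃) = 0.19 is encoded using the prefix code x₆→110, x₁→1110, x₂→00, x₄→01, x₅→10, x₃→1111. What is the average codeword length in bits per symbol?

2.63 bits/symbol

L̄ = Σ pᵢ·ℓᵢ = 0.09·3 + 0.08·4 + 0.22·2 + 0.23·2 + 0.19·2 + 0.19·4 = 2.63 bits/symbol.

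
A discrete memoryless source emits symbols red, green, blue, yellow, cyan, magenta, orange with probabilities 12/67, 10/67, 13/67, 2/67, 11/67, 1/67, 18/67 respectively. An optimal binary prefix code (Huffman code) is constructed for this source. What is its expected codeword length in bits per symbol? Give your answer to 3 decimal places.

Repeatedly combine the two least-probable nodes; the expected code length is the sum of the merged weights.
merge 1/67 + 2/67 → 3/67
merge 3/67 + 10/67 → 13/67
merge 11/67 + 12/67 → 23/67
merge 13/67 + 13/67 → 26/67
merge 18/67 + 23/67 → 41/67
merge 26/67 + 41/67 → 1
L = 3/67 + 13/67 + 23/67 + 26/67 + 41/67 + 1 = 173/67 ≈ 2.582 bits/symbol.

2.582 bits/symbol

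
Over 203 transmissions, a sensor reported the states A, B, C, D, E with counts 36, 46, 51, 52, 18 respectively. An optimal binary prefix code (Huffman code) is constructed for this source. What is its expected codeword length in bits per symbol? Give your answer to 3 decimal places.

Probabilities are the counts divided by 203.
Repeatedly combine the two least-probable nodes; the expected code length is the sum of the merged weights.
merge 18/203 + 36/203 → 54/203
merge 46/203 + 51/203 → 97/203
merge 52/203 + 54/203 → 106/203
merge 97/203 + 106/203 → 1
L = 54/203 + 97/203 + 106/203 + 1 = 460/203 ≈ 2.266 bits/symbol.

2.266 bits/symbol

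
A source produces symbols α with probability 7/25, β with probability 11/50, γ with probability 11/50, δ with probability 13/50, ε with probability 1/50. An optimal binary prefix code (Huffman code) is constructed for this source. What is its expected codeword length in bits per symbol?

2.24 bits/symbol

Repeatedly combine the two least-probable nodes; the expected code length is the sum of the merged weights.
merge 1/50 + 11/50 → 6/25
merge 11/50 + 6/25 → 23/50
merge 13/50 + 7/25 → 27/50
merge 23/50 + 27/50 → 1
L = 6/25 + 23/50 + 27/50 + 1 = 56/25 = 2.24 bits/symbol.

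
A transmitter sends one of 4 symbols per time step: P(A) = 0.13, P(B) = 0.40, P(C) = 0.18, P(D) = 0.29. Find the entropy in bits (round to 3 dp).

1.875 bits

H = −Σ pᵢ log₂ pᵢ.
−0.13·log₂(0.13) = 0.3826
−0.40·log₂(0.40) = 0.5288
−0.18·log₂(0.18) = 0.4453
−0.29·log₂(0.29) = 0.5179
Sum ≈ 1.8746 → 1.875 bits.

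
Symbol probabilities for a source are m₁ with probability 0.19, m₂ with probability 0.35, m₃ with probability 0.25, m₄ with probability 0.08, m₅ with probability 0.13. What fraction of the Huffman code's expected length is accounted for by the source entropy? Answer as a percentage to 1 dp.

97.7%

Entropy H = −Σ p log₂ p ≈ 2.1595 bits.
Huffman merges: 2/25+13/100→21/100; 19/100+21/100→2/5; 1/4+7/20→3/5; 2/5+3/5→1. L = 221/100 ≈ 2.2100.
Efficiency = H/L = 2.1595/2.2100 = 97.7%.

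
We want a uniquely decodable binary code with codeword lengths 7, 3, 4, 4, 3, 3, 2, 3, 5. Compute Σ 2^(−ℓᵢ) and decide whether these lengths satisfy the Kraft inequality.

0.9140625; yes

With common denominator 2^7 = 128: Σ 2^(−ℓᵢ) = 1/128 + 16/128 + 8/128 + 8/128 + 16/128 + 16/128 + 32/128 + 16/128 + 4/128 = 117/128 = 0.9140625.
Kraft's inequality requires Σ ≤ 1; here Σ = 0.9140625 ≤ 1, so such a prefix code exists.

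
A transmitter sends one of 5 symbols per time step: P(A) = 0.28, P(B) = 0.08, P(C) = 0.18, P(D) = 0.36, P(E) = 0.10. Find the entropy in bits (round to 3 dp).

2.114 bits

H = −Σ pᵢ log₂ pᵢ.
−0.28·log₂(0.28) = 0.5142
−0.08·log₂(0.08) = 0.2915
−0.18·log₂(0.18) = 0.4453
−0.36·log₂(0.36) = 0.5306
−0.10·log₂(0.10) = 0.3322
Sum ≈ 2.1138 → 2.114 bits.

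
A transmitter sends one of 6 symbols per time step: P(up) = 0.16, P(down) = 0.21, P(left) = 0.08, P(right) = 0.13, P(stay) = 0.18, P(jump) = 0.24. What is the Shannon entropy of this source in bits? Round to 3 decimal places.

2.509 bits

H = −Σ pᵢ log₂ pᵢ.
−0.16·log₂(0.16) = 0.4230
−0.21·log₂(0.21) = 0.4728
−0.08·log₂(0.08) = 0.2915
−0.13·log₂(0.13) = 0.3826
−0.18·log₂(0.18) = 0.4453
−0.24·log₂(0.24) = 0.4941
Sum ≈ 2.5094 → 2.509 bits.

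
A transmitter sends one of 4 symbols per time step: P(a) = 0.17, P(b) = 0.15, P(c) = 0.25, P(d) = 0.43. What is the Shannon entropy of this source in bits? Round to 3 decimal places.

H = −Σ pᵢ log₂ pᵢ.
−0.17·log₂(0.17) = 0.4346
−0.15·log₂(0.15) = 0.4105
−0.25·log₂(0.25) = 0.5000
−0.43·log₂(0.43) = 0.5236
Sum ≈ 1.8687 → 1.869 bits.

1.869 bits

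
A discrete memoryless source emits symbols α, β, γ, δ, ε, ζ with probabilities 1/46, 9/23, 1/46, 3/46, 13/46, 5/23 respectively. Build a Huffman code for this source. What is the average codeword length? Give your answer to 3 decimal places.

Repeatedly combine the two least-probable nodes; the expected code length is the sum of the merged weights.
merge 1/46 + 1/46 → 1/23
merge 1/23 + 3/46 → 5/46
merge 5/46 + 5/23 → 15/46
merge 13/46 + 15/46 → 14/23
merge 9/23 + 14/23 → 1
L = 1/23 + 5/46 + 15/46 + 14/23 + 1 = 48/23 ≈ 2.087 bits/symbol.

2.087 bits/symbol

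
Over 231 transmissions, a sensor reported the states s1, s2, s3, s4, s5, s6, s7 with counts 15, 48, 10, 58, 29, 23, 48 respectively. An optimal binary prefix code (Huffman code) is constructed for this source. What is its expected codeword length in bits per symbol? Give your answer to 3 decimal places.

2.649 bits/symbol

Probabilities are the counts divided by 231.
Repeatedly combine the two least-probable nodes; the expected code length is the sum of the merged weights.
merge 10/231 + 5/77 → 25/231
merge 23/231 + 25/231 → 16/77
merge 29/231 + 16/77 → 1/3
merge 16/77 + 16/77 → 32/77
merge 58/231 + 1/3 → 45/77
merge 32/77 + 45/77 → 1
L = 25/231 + 16/77 + 1/3 + 32/77 + 45/77 + 1 = 204/77 ≈ 2.649 bits/symbol.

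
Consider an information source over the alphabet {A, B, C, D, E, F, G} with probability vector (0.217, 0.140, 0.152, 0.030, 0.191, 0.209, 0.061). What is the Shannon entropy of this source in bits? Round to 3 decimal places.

H = −Σ pᵢ log₂ pᵢ.
−0.217·log₂(0.217) = 0.4783
−0.140·log₂(0.140) = 0.3971
−0.152·log₂(0.152) = 0.4131
−0.030·log₂(0.030) = 0.1518
−0.191·log₂(0.191) = 0.4562
−0.209·log₂(0.209) = 0.4720
−0.061·log₂(0.061) = 0.2461
Sum ≈ 2.6146 → 2.615 bits.

2.615 bits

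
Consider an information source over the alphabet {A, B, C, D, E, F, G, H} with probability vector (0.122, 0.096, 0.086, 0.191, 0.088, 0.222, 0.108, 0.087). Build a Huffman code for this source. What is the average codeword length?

Repeatedly combine the two least-probable nodes; the expected code length is the sum of the merged weights.
merge 43/500 + 87/1000 → 173/1000
merge 11/125 + 12/125 → 23/125
merge 27/250 + 61/500 → 23/100
merge 173/1000 + 23/125 → 357/1000
merge 191/1000 + 111/500 → 413/1000
merge 23/100 + 357/1000 → 587/1000
merge 413/1000 + 587/1000 → 1
L = 173/1000 + 23/125 + 23/100 + 357/1000 + 413/1000 + 587/1000 + 1 = 368/125 = 2.944 bits/symbol.

2.944 bits/symbol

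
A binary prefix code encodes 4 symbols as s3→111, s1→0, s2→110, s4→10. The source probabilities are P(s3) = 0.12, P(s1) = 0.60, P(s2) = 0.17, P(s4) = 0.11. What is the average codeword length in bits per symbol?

L̄ = Σ pᵢ·ℓᵢ = 0.12·3 + 0.60·1 + 0.17·3 + 0.11·2 = 1.69 bits/symbol.

1.69 bits/symbol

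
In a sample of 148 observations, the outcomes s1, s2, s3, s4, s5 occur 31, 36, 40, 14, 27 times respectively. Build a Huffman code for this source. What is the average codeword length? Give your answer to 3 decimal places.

2.277 bits/symbol

Probabilities are the counts divided by 148.
Repeatedly combine the two least-probable nodes; the expected code length is the sum of the merged weights.
merge 7/74 + 27/148 → 41/148
merge 31/148 + 9/37 → 67/148
merge 10/37 + 41/148 → 81/148
merge 67/148 + 81/148 → 1
L = 41/148 + 67/148 + 81/148 + 1 = 337/148 ≈ 2.277 bits/symbol.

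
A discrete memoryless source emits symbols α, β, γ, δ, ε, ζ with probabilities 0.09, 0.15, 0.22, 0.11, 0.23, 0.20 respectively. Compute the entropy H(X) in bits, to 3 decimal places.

H = −Σ pᵢ log₂ pᵢ.
−0.09·log₂(0.09) = 0.3127
−0.15·log₂(0.15) = 0.4105
−0.22·log₂(0.22) = 0.4806
−0.11·log₂(0.11) = 0.3503
−0.23·log₂(0.23) = 0.4877
−0.20·log₂(0.20) = 0.4644
Sum ≈ 2.5061 → 2.506 bits.

2.506 bits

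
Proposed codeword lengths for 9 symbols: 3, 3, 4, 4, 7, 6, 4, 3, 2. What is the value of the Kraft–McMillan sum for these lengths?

With common denominator 2^7 = 128: Σ 2^(−ℓᵢ) = 16/128 + 16/128 + 8/128 + 8/128 + 1/128 + 2/128 + 8/128 + 16/128 + 32/128 = 107/128 = 0.8359375.

0.8359375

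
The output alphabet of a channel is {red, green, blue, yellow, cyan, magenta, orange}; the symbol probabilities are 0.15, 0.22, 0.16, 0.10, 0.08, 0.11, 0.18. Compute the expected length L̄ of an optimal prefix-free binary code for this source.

Repeatedly combine the two least-probable nodes; the expected code length is the sum of the merged weights.
merge 2/25 + 1/10 → 9/50
merge 11/100 + 3/20 → 13/50
merge 4/25 + 9/50 → 17/50
merge 9/50 + 11/50 → 2/5
merge 13/50 + 17/50 → 3/5
merge 2/5 + 3/5 → 1
L = 9/50 + 13/50 + 17/50 + 2/5 + 3/5 + 1 = 139/50 = 2.78 bits/symbol.

2.78 bits/symbol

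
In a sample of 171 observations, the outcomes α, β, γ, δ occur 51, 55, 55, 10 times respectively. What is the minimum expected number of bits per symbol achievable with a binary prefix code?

Probabilities are the counts divided by 171.
Repeatedly combine the two least-probable nodes; the expected code length is the sum of the merged weights.
merge 10/171 + 17/57 → 61/171
merge 55/171 + 55/171 → 110/171
merge 61/171 + 110/171 → 1
L = 61/171 + 110/171 + 1 = 2 bits/symbol.

2 bits/symbol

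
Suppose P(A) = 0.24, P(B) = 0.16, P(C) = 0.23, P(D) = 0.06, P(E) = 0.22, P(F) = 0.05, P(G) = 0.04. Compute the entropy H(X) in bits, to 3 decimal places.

2.531 bits

H = −Σ pᵢ log₂ pᵢ.
−0.24·log₂(0.24) = 0.4941
−0.16·log₂(0.16) = 0.4230
−0.23·log₂(0.23) = 0.4877
−0.06·log₂(0.06) = 0.2435
−0.22·log₂(0.22) = 0.4806
−0.05·log₂(0.05) = 0.2161
−0.04·log₂(0.04) = 0.1858
Sum ≈ 2.5308 → 2.531 bits.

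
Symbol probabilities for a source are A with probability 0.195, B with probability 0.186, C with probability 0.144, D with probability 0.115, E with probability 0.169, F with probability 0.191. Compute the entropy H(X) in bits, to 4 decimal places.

H = −Σ pᵢ log₂ pᵢ.
−0.195·log₂(0.195) = 0.4599
−0.186·log₂(0.186) = 0.4514
−0.144·log₂(0.144) = 0.4026
−0.115·log₂(0.115) = 0.3588
−0.169·log₂(0.169) = 0.4335
−0.191·log₂(0.191) = 0.4562
Sum ≈ 2.5623 → 2.5623 bits.

2.5623 bits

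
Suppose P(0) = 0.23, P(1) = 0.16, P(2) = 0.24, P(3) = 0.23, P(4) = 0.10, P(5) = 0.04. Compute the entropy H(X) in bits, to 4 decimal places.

2.4104 bits

H = −Σ pᵢ log₂ pᵢ.
−0.23·log₂(0.23) = 0.4877
−0.16·log₂(0.16) = 0.4230
−0.24·log₂(0.24) = 0.4941
−0.23·log₂(0.23) = 0.4877
−0.10·log₂(0.10) = 0.3322
−0.04·log₂(0.04) = 0.1858
Sum ≈ 2.4104 → 2.4104 bits.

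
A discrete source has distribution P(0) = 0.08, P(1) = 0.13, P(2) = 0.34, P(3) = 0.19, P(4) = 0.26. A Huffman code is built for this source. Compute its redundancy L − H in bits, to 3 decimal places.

0.046 bits

Entropy H = −Σ p log₂ p ≈ 2.1638 bits.
Huffman merges: 2/25+13/100→21/100; 19/100+21/100→2/5; 13/50+17/50→3/5; 2/5+3/5→1. L = 221/100 ≈ 2.2100.
L − H = 2.2100 − 2.1638 = 0.046 bits.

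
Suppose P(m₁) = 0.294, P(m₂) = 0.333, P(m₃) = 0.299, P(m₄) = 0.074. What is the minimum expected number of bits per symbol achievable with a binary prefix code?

Repeatedly combine the two least-probable nodes; the expected code length is the sum of the merged weights.
merge 37/500 + 147/500 → 46/125
merge 299/1000 + 333/1000 → 79/125
merge 46/125 + 79/125 → 1
L = 46/125 + 79/125 + 1 = 2 bits/symbol.

2 bits/symbol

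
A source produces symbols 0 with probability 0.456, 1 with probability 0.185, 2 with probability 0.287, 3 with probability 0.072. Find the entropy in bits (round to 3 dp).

1.757 bits

H = −Σ pᵢ log₂ pᵢ.
−0.456·log₂(0.456) = 0.5166
−0.185·log₂(0.185) = 0.4504
−0.287·log₂(0.287) = 0.5169
−0.072·log₂(0.072) = 0.2733
Sum ≈ 1.7571 → 1.757 bits.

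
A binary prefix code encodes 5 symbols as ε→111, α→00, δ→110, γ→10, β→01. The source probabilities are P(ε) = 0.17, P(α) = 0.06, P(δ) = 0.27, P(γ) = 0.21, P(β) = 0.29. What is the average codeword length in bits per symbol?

2.44 bits/symbol

L̄ = Σ pᵢ·ℓᵢ = 0.17·3 + 0.06·2 + 0.27·3 + 0.21·2 + 0.29·2 = 2.44 bits/symbol.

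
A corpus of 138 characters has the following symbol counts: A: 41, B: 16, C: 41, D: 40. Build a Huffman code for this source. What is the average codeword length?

Probabilities are the counts divided by 138.
Repeatedly combine the two least-probable nodes; the expected code length is the sum of the merged weights.
merge 8/69 + 20/69 → 28/69
merge 41/138 + 41/138 → 41/69
merge 28/69 + 41/69 → 1
L = 28/69 + 41/69 + 1 = 2 bits/symbol.

2 bits/symbol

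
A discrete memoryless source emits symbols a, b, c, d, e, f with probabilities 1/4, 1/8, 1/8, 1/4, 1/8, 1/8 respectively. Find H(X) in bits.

2.5 bits

Each probability is a power of 1/2, so log₂(1/p) is an integer.
H = Σ p·log₂(1/p) = 1/4·2 + 1/8·3 + 1/8·3 + 1/4·2 + 1/8·3 + 1/8·3 = 2.5 bits.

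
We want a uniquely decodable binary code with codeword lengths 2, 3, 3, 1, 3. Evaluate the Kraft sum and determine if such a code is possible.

With common denominator 2^3 = 8: Σ 2^(−ℓᵢ) = 2/8 + 1/8 + 1/8 + 4/8 + 1/8 = 9/8 = 1.125.
Kraft's inequality requires Σ ≤ 1; here Σ = 1.125 > 1, so no such prefix code exists.

1.125; no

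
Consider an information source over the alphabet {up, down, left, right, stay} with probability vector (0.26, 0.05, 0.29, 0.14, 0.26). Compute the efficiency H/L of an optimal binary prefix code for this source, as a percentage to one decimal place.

97.8%

Entropy H = −Σ p log₂ p ≈ 2.1417 bits.
Huffman merges: 1/20+7/50→19/100; 19/100+13/50→9/20; 13/50+29/100→11/20; 9/20+11/20→1. L = 219/100 ≈ 2.1900.
Efficiency = H/L = 2.1417/2.1900 = 97.8%.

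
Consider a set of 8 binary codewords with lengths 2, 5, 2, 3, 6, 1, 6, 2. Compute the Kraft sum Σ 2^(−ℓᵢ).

With common denominator 2^6 = 64: Σ 2^(−ℓᵢ) = 16/64 + 2/64 + 16/64 + 8/64 + 1/64 + 32/64 + 1/64 + 16/64 = 92/64 = 1.4375.

1.4375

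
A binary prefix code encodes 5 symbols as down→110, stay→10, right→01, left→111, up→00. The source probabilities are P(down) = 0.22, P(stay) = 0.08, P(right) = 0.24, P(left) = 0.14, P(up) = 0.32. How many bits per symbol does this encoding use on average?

L̄ = Σ pᵢ·ℓᵢ = 0.22·3 + 0.08·2 + 0.24·2 + 0.14·3 + 0.32·2 = 2.36 bits/symbol.

2.36 bits/symbol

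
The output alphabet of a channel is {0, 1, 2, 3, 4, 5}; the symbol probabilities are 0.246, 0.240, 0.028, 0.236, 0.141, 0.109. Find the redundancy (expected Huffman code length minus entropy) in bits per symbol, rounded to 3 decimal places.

0.040 bits

Entropy H = −Σ p log₂ p ≈ 2.3750 bits.
Huffman merges: 7/250+109/1000→137/1000; 137/1000+141/1000→139/500; 59/250+6/25→119/250; 123/500+139/500→131/250; 119/250+131/250→1. L = 483/200 ≈ 2.4150.
L − H = 2.4150 − 2.3750 = 0.040 bits.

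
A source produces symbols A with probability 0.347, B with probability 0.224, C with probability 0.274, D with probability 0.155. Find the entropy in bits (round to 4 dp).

1.9420 bits

H = −Σ pᵢ log₂ pᵢ.
−0.347·log₂(0.347) = 0.5299
−0.224·log₂(0.224) = 0.4835
−0.274·log₂(0.274) = 0.5118
−0.155·log₂(0.155) = 0.4169
Sum ≈ 1.9420 → 1.9420 bits.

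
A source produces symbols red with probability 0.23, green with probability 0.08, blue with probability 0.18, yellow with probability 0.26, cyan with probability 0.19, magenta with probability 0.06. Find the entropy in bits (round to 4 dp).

2.4285 bits

H = −Σ pᵢ log₂ pᵢ.
−0.23·log₂(0.23) = 0.4877
−0.08·log₂(0.08) = 0.2915
−0.18·log₂(0.18) = 0.4453
−0.26·log₂(0.26) = 0.5053
−0.19·log₂(0.19) = 0.4552
−0.06·log₂(0.06) = 0.2435
Sum ≈ 2.4285 → 2.4285 bits.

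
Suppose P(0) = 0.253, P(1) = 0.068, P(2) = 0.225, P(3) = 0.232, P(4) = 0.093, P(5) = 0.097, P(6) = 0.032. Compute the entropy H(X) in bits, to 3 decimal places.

H = −Σ pᵢ log₂ pᵢ.
−0.253·log₂(0.253) = 0.5016
−0.068·log₂(0.068) = 0.2637
−0.225·log₂(0.225) = 0.4842
−0.232·log₂(0.232) = 0.4890
−0.093·log₂(0.093) = 0.3187
−0.097·log₂(0.097) = 0.3265
−0.032·log₂(0.032) = 0.1589
Sum ≈ 2.5427 → 2.543 bits.

2.543 bits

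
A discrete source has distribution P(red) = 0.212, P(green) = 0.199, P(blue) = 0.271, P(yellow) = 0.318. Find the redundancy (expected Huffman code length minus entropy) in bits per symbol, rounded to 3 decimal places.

0.026 bits

Entropy H = −Σ p log₂ p ≈ 1.9740 bits.
Huffman merges: 199/1000+53/250→411/1000; 271/1000+159/500→589/1000; 411/1000+589/1000→1. L = 2 ≈ 2.0000.
L − H = 2.0000 − 1.9740 = 0.026 bits.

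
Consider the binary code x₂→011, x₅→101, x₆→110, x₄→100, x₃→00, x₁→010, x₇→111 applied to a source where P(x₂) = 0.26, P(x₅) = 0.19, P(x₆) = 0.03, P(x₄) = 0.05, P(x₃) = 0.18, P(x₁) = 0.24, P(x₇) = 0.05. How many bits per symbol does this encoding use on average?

L̄ = Σ pᵢ·ℓᵢ = 0.26·3 + 0.19·3 + 0.03·3 + 0.05·3 + 0.18·2 + 0.24·3 + 0.05·3 = 2.82 bits/symbol.

2.82 bits/symbol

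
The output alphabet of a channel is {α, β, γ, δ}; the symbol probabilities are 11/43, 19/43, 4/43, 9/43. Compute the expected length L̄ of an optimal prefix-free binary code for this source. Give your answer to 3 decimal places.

1.860 bits/symbol

Repeatedly combine the two least-probable nodes; the expected code length is the sum of the merged weights.
merge 4/43 + 9/43 → 13/43
merge 11/43 + 13/43 → 24/43
merge 19/43 + 24/43 → 1
L = 13/43 + 24/43 + 1 = 80/43 ≈ 1.860 bits/symbol.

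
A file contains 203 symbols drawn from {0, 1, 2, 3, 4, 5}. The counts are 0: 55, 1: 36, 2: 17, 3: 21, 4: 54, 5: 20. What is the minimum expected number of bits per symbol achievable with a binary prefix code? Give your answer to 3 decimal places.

2.463 bits/symbol

Probabilities are the counts divided by 203.
Repeatedly combine the two least-probable nodes; the expected code length is the sum of the merged weights.
merge 17/203 + 20/203 → 37/203
merge 3/29 + 36/203 → 57/203
merge 37/203 + 54/203 → 13/29
merge 55/203 + 57/203 → 16/29
merge 13/29 + 16/29 → 1
L = 37/203 + 57/203 + 13/29 + 16/29 + 1 = 500/203 ≈ 2.463 bits/symbol.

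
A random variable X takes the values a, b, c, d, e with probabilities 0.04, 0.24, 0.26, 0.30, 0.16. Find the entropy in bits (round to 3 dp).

H = −Σ pᵢ log₂ pᵢ.
−0.04·log₂(0.04) = 0.1858
−0.24·log₂(0.24) = 0.4941
−0.26·log₂(0.26) = 0.5053
−0.30·log₂(0.30) = 0.5211
−0.16·log₂(0.16) = 0.4230
Sum ≈ 2.1293 → 2.129 bits.

2.129 bits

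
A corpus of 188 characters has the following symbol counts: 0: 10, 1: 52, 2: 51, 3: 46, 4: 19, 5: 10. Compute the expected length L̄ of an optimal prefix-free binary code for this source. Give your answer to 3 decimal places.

2.314 bits/symbol

Probabilities are the counts divided by 188.
Repeatedly combine the two least-probable nodes; the expected code length is the sum of the merged weights.
merge 5/94 + 5/94 → 5/47
merge 19/188 + 5/47 → 39/188
merge 39/188 + 23/94 → 85/188
merge 51/188 + 13/47 → 103/188
merge 85/188 + 103/188 → 1
L = 5/47 + 39/188 + 85/188 + 103/188 + 1 = 435/188 ≈ 2.314 bits/symbol.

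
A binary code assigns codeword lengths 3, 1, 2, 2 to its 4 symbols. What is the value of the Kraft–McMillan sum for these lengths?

1.125

With common denominator 2^3 = 8: Σ 2^(−ℓᵢ) = 1/8 + 4/8 + 2/8 + 2/8 = 9/8 = 1.125.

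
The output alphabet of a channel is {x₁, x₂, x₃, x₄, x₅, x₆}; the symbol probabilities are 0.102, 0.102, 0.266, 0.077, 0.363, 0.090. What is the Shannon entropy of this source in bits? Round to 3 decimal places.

2.308 bits

H = −Σ pᵢ log₂ pᵢ.
−0.102·log₂(0.102) = 0.3359
−0.102·log₂(0.102) = 0.3359
−0.266·log₂(0.266) = 0.5082
−0.077·log₂(0.077) = 0.2848
−0.363·log₂(0.363) = 0.5307
−0.090·log₂(0.090) = 0.3127
Sum ≈ 2.3082 → 2.308 bits.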